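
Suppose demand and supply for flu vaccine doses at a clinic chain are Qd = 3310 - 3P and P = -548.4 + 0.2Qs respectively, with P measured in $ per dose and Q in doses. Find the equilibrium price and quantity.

Inverting to quantity form: Qs = 2742 + 5P.
The market clears where 3310 - 3P = 2742 + 5P. Rearranging, 8P = 568, hence P* = 71.
From the demand curve, Q* = 3310 - 3(71) = 3097.

P* = 71, Q* = 3097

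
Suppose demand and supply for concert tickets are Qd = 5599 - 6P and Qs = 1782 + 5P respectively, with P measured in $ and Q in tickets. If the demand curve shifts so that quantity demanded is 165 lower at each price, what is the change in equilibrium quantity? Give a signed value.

At equilibrium Qd = Qs, so 5599 - 6P = 1782 + 5P; collecting terms, 3817 = 11P and P* = 347.
Plugging P* into demand: Q* = 5599 - 6(347) = 3517.
After the shift, demand is Qd = 5434 - 6P.
The new intersection has 3652 = 11P, i.e. P = 332, Q = 3442.
ΔQ = 3442 - 3517 = -75.

ΔQ = -75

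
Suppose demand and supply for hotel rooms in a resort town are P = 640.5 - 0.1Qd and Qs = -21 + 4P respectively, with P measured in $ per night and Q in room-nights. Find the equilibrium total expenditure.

Rewriting in direct form: Qd = 6405 - 10P.
At equilibrium Qd = Qs, so 6405 - 10P = -21 + 4P; collecting terms, 6426 = 14P and P* = 459.
From the demand curve, Q* = 6405 - 10(459) = 1815.
Total expenditure = P* × Q* = 459 × 1815 = 833085.

Total expenditure = 833085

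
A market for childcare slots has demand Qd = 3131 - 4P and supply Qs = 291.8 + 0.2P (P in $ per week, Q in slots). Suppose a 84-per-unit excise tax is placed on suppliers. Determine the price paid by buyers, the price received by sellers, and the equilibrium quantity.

The tax drives a wedge P_b - P_s = 84. Substituting P_s = P_b - 84 into supply: Qs = 275 + 0.2P_b.
Equate demand and the shifted supply: 3131 - 4P_b = 275 + 0.2P_b, giving 4.2P_b = 2856, so P_b = 680.
So P_s = 596 and the quantity traded is Q = 3131 - 4(680) = 411.

P_b = 680, P_s = 596, Q = 411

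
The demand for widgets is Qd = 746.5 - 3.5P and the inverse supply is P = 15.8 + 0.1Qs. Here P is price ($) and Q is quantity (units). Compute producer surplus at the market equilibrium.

Producer surplus = 13107.2

Inverting to quantity form: Qs = -158 + 10P.
The market clears where 746.5 - 3.5P = -158 + 10P. Rearranging, 13.5P = 904.5, hence P* = 67.
Plugging P* into demand: Q* = 746.5 - 3.5(67) = 512.
Supply choke price (Qs = 0): P = 15.8. Producer surplus = ½ × (67 - 15.8) × 512 = 13107.2.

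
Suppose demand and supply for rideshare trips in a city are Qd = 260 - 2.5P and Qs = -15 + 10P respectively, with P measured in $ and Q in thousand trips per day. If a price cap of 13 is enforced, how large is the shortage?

Shortage = 112.5

At P = 13: Qd = 227.5 and Qs = 115.
Shortage = Qd - Qs = 227.5 - 115 = 112.5.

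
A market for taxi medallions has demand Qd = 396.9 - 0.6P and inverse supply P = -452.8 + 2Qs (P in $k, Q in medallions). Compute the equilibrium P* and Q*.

P* = 155, Q* = 303.9

Rewriting in direct form: Qs = 226.4 + 0.5P.
Equating demand and supply, 396.9 - 0.6P = 226.4 + 0.5P gives 1.1P = 170.5, so P* = 155.
Substitute back: Q* = 396.9 - 0.6(155) = 303.9.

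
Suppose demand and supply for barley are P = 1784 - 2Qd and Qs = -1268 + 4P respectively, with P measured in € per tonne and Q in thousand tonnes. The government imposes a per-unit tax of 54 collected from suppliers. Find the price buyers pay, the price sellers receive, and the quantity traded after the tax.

Inverting to quantity form: Qd = 892 - 0.5P.
Suppliers keep P_s = P_b - 54 per unit, so supply in terms of the buyer price is Qs = -1484 + 4P_b.
Equate demand and the shifted supply: 892 - 0.5P_b = -1484 + 4P_b, giving 4.5P_b = 2376, so P_b = 528.
So P_s = 474 and the quantity traded is Q = 892 - 0.5(528) = 628.

P_b = 528, P_s = 474, Q = 628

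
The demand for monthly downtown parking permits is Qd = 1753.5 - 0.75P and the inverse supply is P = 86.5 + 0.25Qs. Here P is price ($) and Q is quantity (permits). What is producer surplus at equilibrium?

Producer surplus = 252760.5

Rewriting in direct form: Qs = -346 + 4P.
At equilibrium Qd = Qs, so 1753.5 - 0.75P = -346 + 4P; collecting terms, 2099.5 = 4.75P and P* = 442.
Plugging P* into demand: Q* = 1753.5 - 0.75(442) = 1422.
Supply choke price (Qs = 0): P = 86.5. Producer surplus = ½ × (442 - 86.5) × 1422 = 252760.5.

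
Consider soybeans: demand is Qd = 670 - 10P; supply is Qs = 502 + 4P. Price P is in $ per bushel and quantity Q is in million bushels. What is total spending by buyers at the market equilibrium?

Set Qd = Qs: 670 - 10P = 502 + 4P, so 168 = 14P and P* = 12.
Plugging P* into demand: Q* = 670 - 10(12) = 550.
Total spending by buyers = P* × Q* = 12 × 550 = 6600.

Total spending by buyers = 6600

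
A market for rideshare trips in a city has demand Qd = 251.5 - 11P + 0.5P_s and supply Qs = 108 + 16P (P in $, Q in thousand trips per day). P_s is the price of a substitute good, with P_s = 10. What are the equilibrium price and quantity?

With P_s = 10, demand is Qd = 256.5 - 11P.
Set Qd = Qs: 256.5 - 11P = 108 + 16P, so 148.5 = 27P and P* = 5.5.
Plugging P* into demand: Q* = 256.5 - 11(5.5) = 196.

P* = 5.5, Q* = 196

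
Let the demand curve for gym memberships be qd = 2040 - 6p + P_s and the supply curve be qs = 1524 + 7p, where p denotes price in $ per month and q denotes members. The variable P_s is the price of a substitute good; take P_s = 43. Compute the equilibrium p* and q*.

With P_s = 43, demand is qd = 2083 - 6p.
Set qd = qs: 2083 - 6p = 1524 + 7p, so 559 = 13p and p* = 43.
Substitute back: q* = 2083 - 6(43) = 1825.

p* = 43, q* = 1825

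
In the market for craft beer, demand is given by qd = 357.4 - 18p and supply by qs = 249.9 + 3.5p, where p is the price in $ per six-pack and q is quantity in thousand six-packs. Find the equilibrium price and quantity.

p* = 5, q* = 267.4

The market clears where 357.4 - 18p = 249.9 + 3.5p. Rearranging, 21.5p = 107.5, hence p* = 5.
Plugging p* into demand: q* = 357.4 - 18(5) = 267.4.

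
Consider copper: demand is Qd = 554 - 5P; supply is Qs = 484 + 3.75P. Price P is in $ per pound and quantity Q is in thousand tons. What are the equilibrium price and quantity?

P* = 8, Q* = 514

Set Qd = Qs: 554 - 5P = 484 + 3.75P, so 70 = 8.75P and P* = 8.
From the demand curve, Q* = 554 - 5(8) = 514.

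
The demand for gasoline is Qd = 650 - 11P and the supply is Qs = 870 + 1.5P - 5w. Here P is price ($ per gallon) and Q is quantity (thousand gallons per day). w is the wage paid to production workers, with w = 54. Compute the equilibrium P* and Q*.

With w = 54, supply is Qs = 600 + 1.5P.
At equilibrium Qd = Qs, so 650 - 11P = 600 + 1.5P; collecting terms, 50 = 12.5P and P* = 4.
Then Q* = 650 - 11(4) = 606.

P* = 4, Q* = 606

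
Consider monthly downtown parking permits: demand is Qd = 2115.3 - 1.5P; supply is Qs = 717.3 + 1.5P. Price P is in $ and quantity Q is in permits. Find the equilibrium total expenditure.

Equating demand and supply, 2115.3 - 1.5P = 717.3 + 1.5P gives 3P = 1398, so P* = 466.
Then Q* = 2115.3 - 1.5(466) = 1416.3.
Total expenditure = P* × Q* = 466 × 1416.3 = 659995.8.

Total expenditure = 659995.8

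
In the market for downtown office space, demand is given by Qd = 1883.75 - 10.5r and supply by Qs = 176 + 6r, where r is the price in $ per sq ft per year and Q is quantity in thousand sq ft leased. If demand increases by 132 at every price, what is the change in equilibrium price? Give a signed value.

Δr = 8

Equating demand and supply, 1883.75 - 10.5r = 176 + 6r gives 16.5r = 1707.75, so r* = 103.5.
From the demand curve, Q* = 1883.75 - 10.5(103.5) = 797.
After the shift, demand is Qd = 2015.75 - 10.5r.
New equilibrium: 1839.75 = 16.5r, so r = 111.5 and Q = 845.
Δr = 111.5 - 103.5 = 8.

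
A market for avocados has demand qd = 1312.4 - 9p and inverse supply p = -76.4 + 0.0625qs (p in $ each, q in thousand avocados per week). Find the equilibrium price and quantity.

Solving each curve for q: qs = 1222.4 + 16p.
At equilibrium qd = qs, so 1312.4 - 9p = 1222.4 + 16p; collecting terms, 90 = 25p and p* = 3.6.
Then q* = 1312.4 - 9(3.6) = 1280.

p* = 3.6, q* = 1280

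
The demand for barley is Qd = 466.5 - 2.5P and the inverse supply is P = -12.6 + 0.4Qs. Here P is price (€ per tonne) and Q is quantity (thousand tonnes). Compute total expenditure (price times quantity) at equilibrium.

Total expenditure = 21663

Inverting to quantity form: Qs = 31.5 + 2.5P.
Equating demand and supply, 466.5 - 2.5P = 31.5 + 2.5P gives 5P = 435, so P* = 87.
Substitute back: Q* = 466.5 - 2.5(87) = 249.
Total expenditure = P* × Q* = 87 × 249 = 21663.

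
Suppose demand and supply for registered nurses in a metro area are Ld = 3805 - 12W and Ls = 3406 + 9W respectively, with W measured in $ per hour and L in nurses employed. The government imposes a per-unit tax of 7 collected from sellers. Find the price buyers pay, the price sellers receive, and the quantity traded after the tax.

W_b = 22, W_s = 15, L = 3541

Sellers keep W_s = W_b - 7 per unit, so supply in terms of the buyer price is Ls = 3343 + 9W_b.
Market clearing requires 3805 - 12W_b = 3343 + 9W_b; hence 462 = 21W_b and W_b = 22.
So W_s = 15 and the quantity traded is L = 3805 - 12(22) = 3541.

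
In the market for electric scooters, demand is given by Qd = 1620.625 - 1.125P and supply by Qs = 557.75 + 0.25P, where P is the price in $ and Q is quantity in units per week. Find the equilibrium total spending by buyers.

The market clears where 1620.625 - 1.125P = 557.75 + 0.25P. Rearranging, 1.375P = 1062.875, hence P* = 773.
From the demand curve, Q* = 1620.625 - 1.125(773) = 751.
Total spending by buyers = P* × Q* = 773 × 751 = 580523.

Total spending by buyers = 580523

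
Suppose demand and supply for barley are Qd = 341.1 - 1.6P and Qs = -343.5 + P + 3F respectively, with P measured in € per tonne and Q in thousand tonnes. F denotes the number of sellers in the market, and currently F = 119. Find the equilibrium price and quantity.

P* = 126, Q* = 139.5

With F = 119, supply is Qs = 13.5 + P.
Equating demand and supply, 341.1 - 1.6P = 13.5 + P gives 2.6P = 327.6, so P* = 126.
Substitute back: Q* = 341.1 - 1.6(126) = 139.5.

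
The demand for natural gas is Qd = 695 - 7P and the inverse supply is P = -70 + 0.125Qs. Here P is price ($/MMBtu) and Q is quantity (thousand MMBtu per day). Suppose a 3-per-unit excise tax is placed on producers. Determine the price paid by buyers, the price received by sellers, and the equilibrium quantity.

In direct form, Qs = 560 + 8P.
With a tax of 3 on producers, they supply based on the net price P_s = P_b - 3, so Qs = 536 + 8P_b.
Market clearing requires 695 - 7P_b = 536 + 8P_b; hence 159 = 15P_b and P_b = 10.6.
So P_s = 7.6 and the quantity traded is Q = 695 - 7(10.6) = 620.8.

P_b = 10.6, P_s = 7.6, Q = 620.8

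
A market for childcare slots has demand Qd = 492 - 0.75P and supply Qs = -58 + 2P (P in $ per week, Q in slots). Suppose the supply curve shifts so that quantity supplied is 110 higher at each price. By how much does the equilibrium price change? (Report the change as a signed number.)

ΔP = -40

The market clears where 492 - 0.75P = -58 + 2P. Rearranging, 2.75P = 550, hence P* = 200.
From the demand curve, Q* = 492 - 0.75(200) = 342.
After the shift, supply is Qs = 52 + 2P.
New equilibrium: 440 = 2.75P, so P = 160 and Q = 372.
ΔP = 160 - 200 = -40.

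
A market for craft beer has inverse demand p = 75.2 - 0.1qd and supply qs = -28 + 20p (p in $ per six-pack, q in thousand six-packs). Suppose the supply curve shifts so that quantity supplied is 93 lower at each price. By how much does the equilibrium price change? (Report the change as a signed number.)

Solving each curve for q: qd = 752 - 10p.
Equating demand and supply, 752 - 10p = -28 + 20p gives 30p = 780, so p* = 26.
Plugging p* into demand: q* = 752 - 10(26) = 492.
After the shift, supply is qs = -121 + 20p.
New equilibrium: 873 = 30p, so p = 29.1 and q = 461.
Δp = 29.1 - 26 = 3.1.

Δp = 3.1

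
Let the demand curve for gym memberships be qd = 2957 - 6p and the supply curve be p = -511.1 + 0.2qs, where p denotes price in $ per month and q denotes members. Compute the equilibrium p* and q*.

p* = 36.5, q* = 2738

Inverting to quantity form: qs = 2555.5 + 5p.
Set qd = qs: 2957 - 6p = 2555.5 + 5p, so 401.5 = 11p and p* = 36.5.
Substitute back: q* = 2957 - 6(36.5) = 2738.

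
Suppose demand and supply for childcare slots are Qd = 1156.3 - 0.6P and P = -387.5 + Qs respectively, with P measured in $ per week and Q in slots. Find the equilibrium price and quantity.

P* = 480.5, Q* = 868

Rewriting in direct form: Qs = 387.5 + P.
Equating demand and supply, 1156.3 - 0.6P = 387.5 + P gives 1.6P = 768.8, so P* = 480.5.
Then Q* = 1156.3 - 0.6(480.5) = 868.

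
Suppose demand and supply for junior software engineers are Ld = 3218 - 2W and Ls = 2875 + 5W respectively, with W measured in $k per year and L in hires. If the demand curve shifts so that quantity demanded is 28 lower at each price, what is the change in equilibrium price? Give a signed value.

ΔW = -4

Equating demand and supply, 3218 - 2W = 2875 + 5W gives 7W = 343, so W* = 49.
Substitute back: L* = 3218 - 2(49) = 3120.
After the shift, demand is Ld = 3190 - 2W.
The new intersection has 315 = 7W, i.e. W = 45, L = 3100.
ΔW = 45 - 49 = -4.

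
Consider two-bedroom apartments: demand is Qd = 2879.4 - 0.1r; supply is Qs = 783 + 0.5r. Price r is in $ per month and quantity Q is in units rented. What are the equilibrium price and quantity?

r* = 3494, Q* = 2530

Equating demand and supply, 2879.4 - 0.1r = 783 + 0.5r gives 0.6r = 2096.4, so r* = 3494.
Then Q* = 2879.4 - 0.1(3494) = 2530.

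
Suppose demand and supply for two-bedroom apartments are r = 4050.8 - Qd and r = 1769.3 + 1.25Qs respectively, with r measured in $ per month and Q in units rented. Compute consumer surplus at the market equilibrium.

Consumer surplus = 514098

Inverting to quantity form: Qd = 4050.8 - r and Qs = -1415.44 + 0.8r.
Equating demand and supply, 4050.8 - r = -1415.44 + 0.8r gives 1.8r = 5466.24, so r* = 3036.8.
Plugging r* into demand: Q* = 4050.8 - 3036.8 = 1014.
Demand choke price (Qd = 0): r = 4050.8. Consumer surplus = ½ × (4050.8 - 3036.8) × 1014 = 514098.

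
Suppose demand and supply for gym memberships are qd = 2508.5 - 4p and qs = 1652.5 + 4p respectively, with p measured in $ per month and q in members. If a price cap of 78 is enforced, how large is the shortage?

With p fixed at 78, quantity demanded is 2196.5 and quantity supplied is 1964.5.
Shortage = qd - qs = 2196.5 - 1964.5 = 232.

Shortage = 232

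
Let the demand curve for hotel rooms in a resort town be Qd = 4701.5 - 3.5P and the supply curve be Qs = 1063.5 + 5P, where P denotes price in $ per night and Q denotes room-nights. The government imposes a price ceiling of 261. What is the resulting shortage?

Shortage = 1419.5

Evaluating both curves at the ceiling price 261 gives Qd = 3788, Qs = 2368.5.
Shortage = Qd - Qs = 3788 - 2368.5 = 1419.5.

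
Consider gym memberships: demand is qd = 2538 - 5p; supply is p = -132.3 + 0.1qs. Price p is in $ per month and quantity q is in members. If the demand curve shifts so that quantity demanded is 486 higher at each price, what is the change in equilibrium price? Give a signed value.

In direct form, qs = 1323 + 10p.
At equilibrium qd = qs, so 2538 - 5p = 1323 + 10p; collecting terms, 1215 = 15p and p* = 81.
From the demand curve, q* = 2538 - 5(81) = 2133.
After the shift, demand is qd = 3024 - 5p.
New equilibrium: 1701 = 15p, so p = 113.4 and q = 2457.
Δp = 113.4 - 81 = 32.4.

Δp = 32.4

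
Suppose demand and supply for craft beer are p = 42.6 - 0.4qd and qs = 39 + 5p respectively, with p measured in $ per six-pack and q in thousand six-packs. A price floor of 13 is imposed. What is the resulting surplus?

Surplus = 30

In direct form, qd = 106.5 - 2.5p.
At p = 13: qd = 74 and qs = 104.
Surplus = qs - qd = 104 - 74 = 30.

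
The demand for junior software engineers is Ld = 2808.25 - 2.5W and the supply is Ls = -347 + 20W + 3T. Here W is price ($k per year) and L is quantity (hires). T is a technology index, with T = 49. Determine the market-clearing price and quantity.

W* = 133.7, L* = 2474

With T = 49, supply is Ls = -200 + 20W.
The market clears where 2808.25 - 2.5W = -200 + 20W. Rearranging, 22.5W = 3008.25, hence W* = 133.7.
Then L* = 2808.25 - 2.5(133.7) = 2474.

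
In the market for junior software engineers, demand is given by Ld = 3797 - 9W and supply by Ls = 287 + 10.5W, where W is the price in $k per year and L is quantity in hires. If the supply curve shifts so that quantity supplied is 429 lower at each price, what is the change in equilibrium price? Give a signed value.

At equilibrium Ld = Ls, so 3797 - 9W = 287 + 10.5W; collecting terms, 3510 = 19.5W and W* = 180.
From the demand curve, L* = 3797 - 9(180) = 2177.
After the shift, supply is Ls = -142 + 10.5W.
New equilibrium: 3939 = 19.5W, so W = 202 and L = 1979.
ΔW = 202 - 180 = 22.

ΔW = 22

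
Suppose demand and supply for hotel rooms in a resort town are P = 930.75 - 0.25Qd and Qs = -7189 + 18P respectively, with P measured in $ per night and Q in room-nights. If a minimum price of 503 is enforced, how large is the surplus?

Rewriting in direct form: Qd = 3723 - 4P.
With P fixed at 503, quantity demanded is 1711 and quantity supplied is 1865.
Surplus = Qs - Qd = 1865 - 1711 = 154.

Surplus = 154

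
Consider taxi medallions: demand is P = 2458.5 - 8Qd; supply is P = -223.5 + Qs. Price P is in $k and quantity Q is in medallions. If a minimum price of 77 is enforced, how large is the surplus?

Surplus = 2.8125

Rewriting in direct form: Qd = 307.3125 - 0.125P and Qs = 223.5 + P.
Evaluating both curves at the floor price 77 gives Qd = 297.6875, Qs = 300.5.
Surplus = Qs - Qd = 300.5 - 297.6875 = 2.8125.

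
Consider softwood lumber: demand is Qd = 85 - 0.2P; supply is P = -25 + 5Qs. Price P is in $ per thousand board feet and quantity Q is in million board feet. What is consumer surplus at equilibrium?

Consumer surplus = 5062.5

Solving each curve for Q: Qs = 5 + 0.2P.
Set Qd = Qs: 85 - 0.2P = 5 + 0.2P, so 80 = 0.4P and P* = 200.
Substitute back: Q* = 85 - 0.2(200) = 45.
Demand choke price (Qd = 0): P = 85/0.2 = 425. Consumer surplus = ½ × (425 - 200) × 45 = 5062.5.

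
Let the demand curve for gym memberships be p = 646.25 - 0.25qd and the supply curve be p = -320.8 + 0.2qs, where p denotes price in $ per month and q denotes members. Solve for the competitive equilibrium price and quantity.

Inverting to quantity form: qd = 2585 - 4p and qs = 1604 + 5p.
Set qd = qs: 2585 - 4p = 1604 + 5p, so 981 = 9p and p* = 109.
Then q* = 2585 - 4(109) = 2149.

p* = 109, q* = 2149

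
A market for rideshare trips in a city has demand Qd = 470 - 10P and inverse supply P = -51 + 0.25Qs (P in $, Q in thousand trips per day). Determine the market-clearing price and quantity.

Solving each curve for Q: Qs = 204 + 4P.
Set Qd = Qs: 470 - 10P = 204 + 4P, so 266 = 14P and P* = 19.
Then Q* = 470 - 10(19) = 280.

P* = 19, Q* = 280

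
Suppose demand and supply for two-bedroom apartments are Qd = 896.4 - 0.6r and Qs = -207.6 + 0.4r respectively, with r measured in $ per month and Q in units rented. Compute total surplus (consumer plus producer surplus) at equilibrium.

Equating demand and supply, 896.4 - 0.6r = -207.6 + 0.4r gives r = 1104, so r* = 1104.
Then Q* = 896.4 - 0.6(1104) = 234.
Demand choke price = 1494; supply choke price = 519. CS = ½(1494 - 1104)(234) = 45630; PS = ½(1104 - 519)(234) = 68445. Total surplus = 114075.

Total surplus = 114075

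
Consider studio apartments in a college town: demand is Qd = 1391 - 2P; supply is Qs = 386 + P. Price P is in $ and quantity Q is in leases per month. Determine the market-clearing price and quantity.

P* = 335, Q* = 721

At equilibrium Qd = Qs, so 1391 - 2P = 386 + P; collecting terms, 1005 = 3P and P* = 335.
Plugging P* into demand: Q* = 1391 - 2(335) = 721.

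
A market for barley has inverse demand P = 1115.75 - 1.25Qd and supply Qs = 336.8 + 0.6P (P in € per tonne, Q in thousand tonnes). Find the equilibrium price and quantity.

In direct form, Qd = 892.6 - 0.8P.
At equilibrium Qd = Qs, so 892.6 - 0.8P = 336.8 + 0.6P; collecting terms, 555.8 = 1.4P and P* = 397.
Plugging P* into demand: Q* = 892.6 - 0.8(397) = 575.

P* = 397, Q* = 575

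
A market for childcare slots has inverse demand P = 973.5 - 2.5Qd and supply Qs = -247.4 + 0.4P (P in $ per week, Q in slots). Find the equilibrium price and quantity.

P* = 796, Q* = 71

Solving each curve for Q: Qd = 389.4 - 0.4P.
The market clears where 389.4 - 0.4P = -247.4 + 0.4P. Rearranging, 0.8P = 636.8, hence P* = 796.
From the demand curve, Q* = 389.4 - 0.4(796) = 71.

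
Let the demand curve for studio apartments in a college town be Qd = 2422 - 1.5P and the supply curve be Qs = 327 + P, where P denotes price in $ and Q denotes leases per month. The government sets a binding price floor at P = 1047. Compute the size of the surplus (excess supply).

Surplus = 522.5

With P fixed at 1047, quantity demanded is 851.5 and quantity supplied is 1374.
Surplus = Qs - Qd = 1374 - 851.5 = 522.5.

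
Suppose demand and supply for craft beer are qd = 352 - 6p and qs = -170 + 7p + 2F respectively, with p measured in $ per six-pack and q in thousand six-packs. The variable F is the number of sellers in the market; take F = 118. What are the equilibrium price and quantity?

p* = 22, q* = 220

With F = 118, supply is qs = 66 + 7p.
At equilibrium qd = qs, so 352 - 6p = 66 + 7p; collecting terms, 286 = 13p and p* = 22.
From the demand curve, q* = 352 - 6(22) = 220.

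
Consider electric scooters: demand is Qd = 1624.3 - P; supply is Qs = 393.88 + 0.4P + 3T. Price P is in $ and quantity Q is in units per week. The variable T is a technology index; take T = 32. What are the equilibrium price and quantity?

With T = 32, supply is Qs = 489.88 + 0.4P.
The market clears where 1624.3 - P = 489.88 + 0.4P. Rearranging, 1.4P = 1134.42, hence P* = 810.3.
Plugging P* into demand: Q* = 1624.3 - 810.3 = 814.

P* = 810.3, Q* = 814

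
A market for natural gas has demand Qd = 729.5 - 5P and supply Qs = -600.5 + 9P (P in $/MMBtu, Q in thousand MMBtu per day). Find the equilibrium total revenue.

Total revenue = 24177.5

At equilibrium Qd = Qs, so 729.5 - 5P = -600.5 + 9P; collecting terms, 1330 = 14P and P* = 95.
From the demand curve, Q* = 729.5 - 5(95) = 254.5.
Total revenue = P* × Q* = 95 × 254.5 = 24177.5.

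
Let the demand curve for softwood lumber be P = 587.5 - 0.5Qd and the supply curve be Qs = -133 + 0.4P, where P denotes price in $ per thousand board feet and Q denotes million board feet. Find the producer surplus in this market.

Producer surplus = 9031.25

Inverting to quantity form: Qd = 1175 - 2P.
Equating demand and supply, 1175 - 2P = -133 + 0.4P gives 2.4P = 1308, so P* = 545.
Substitute back: Q* = 1175 - 2(545) = 85.
Supply choke price (Qs = 0): P = 332.5. Producer surplus = ½ × (545 - 332.5) × 85 = 9031.25.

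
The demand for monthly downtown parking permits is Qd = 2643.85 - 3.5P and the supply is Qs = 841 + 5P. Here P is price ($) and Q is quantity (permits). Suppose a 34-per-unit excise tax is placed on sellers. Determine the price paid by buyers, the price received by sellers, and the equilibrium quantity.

With a tax of 34 on sellers, they supply based on the net price P_s = P_b - 34, so Qs = 671 + 5P_b.
Market clearing requires 2643.85 - 3.5P_b = 671 + 5P_b; hence 1972.85 = 8.5P_b and P_b = 232.1.
Then P_s = 232.1 - 34 = 198.1 and Q = 2643.85 - 3.5(232.1) = 1831.5.

P_b = 232.1, P_s = 198.1, Q = 1831.5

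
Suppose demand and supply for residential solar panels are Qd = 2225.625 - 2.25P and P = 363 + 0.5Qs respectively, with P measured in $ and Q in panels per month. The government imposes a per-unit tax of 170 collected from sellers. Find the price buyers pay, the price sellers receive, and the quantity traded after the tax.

P_b = 774.5, P_s = 604.5, Q = 483

Solving each curve for Q: Qs = -726 + 2P.
The tax drives a wedge P_b - P_s = 170. Substituting P_s = P_b - 170 into supply: Qs = -1066 + 2P_b.
Market clearing requires 2225.625 - 2.25P_b = -1066 + 2P_b; hence 3291.625 = 4.25P_b and P_b = 774.5.
Then P_s = 774.5 - 170 = 604.5 and Q = 2225.625 - 2.25(774.5) = 483.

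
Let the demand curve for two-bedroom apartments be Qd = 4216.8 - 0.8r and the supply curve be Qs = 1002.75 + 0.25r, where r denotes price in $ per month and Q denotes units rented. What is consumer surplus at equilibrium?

Consumer surplus = 1953640

Set Qd = Qs: 4216.8 - 0.8r = 1002.75 + 0.25r, so 3214.05 = 1.05r and r* = 3061.
Then Q* = 4216.8 - 0.8(3061) = 1768.
Demand choke price (Qd = 0): r = 4216.8/0.8 = 5271. Consumer surplus = ½ × (5271 - 3061) × 1768 = 1953640.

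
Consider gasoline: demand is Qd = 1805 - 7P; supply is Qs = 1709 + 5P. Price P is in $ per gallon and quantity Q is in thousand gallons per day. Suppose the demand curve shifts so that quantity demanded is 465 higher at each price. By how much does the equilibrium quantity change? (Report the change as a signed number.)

ΔQ = 193.75

At equilibrium Qd = Qs, so 1805 - 7P = 1709 + 5P; collecting terms, 96 = 12P and P* = 8.
Then Q* = 1805 - 7(8) = 1749.
After the shift, demand is Qd = 2270 - 7P.
The new intersection has 561 = 12P, i.e. P = 46.75, Q = 1942.75.
ΔQ = 1942.75 - 1749 = 193.75.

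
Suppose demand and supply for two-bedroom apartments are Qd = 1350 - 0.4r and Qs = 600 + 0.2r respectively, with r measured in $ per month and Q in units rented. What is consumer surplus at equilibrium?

Consumer surplus = 903125

Equating demand and supply, 1350 - 0.4r = 600 + 0.2r gives 0.6r = 750, so r* = 1250.
Plugging r* into demand: Q* = 1350 - 0.4(1250) = 850.
Demand choke price (Qd = 0): r = 1350/0.4 = 3375. Consumer surplus = ½ × (3375 - 1250) × 850 = 903125.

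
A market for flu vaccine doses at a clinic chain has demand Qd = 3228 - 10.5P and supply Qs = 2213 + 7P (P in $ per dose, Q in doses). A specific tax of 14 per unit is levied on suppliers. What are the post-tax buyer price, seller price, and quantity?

P_b = 63.6, P_s = 49.6, Q = 2560.2

Suppliers keep P_s = P_b - 14 per unit, so supply in terms of the buyer price is Qs = 2115 + 7P_b.
Equate demand and the shifted supply: 3228 - 10.5P_b = 2115 + 7P_b, giving 17.5P_b = 1113, so P_b = 63.6.
So P_s = 49.6 and the quantity traded is Q = 3228 - 10.5(63.6) = 2560.2.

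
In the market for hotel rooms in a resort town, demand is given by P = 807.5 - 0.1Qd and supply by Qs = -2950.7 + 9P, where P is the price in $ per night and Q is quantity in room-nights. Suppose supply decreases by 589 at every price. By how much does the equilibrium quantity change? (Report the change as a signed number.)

ΔQ = -310

Rewriting in direct form: Qd = 8075 - 10P.
Set Qd = Qs: 8075 - 10P = -2950.7 + 9P, so 11025.7 = 19P and P* = 580.3.
From the demand curve, Q* = 8075 - 10(580.3) = 2272.
After the shift, supply is Qs = -3539.7 + 9P.
Re-solving, 19P = 11614.7 gives P = 611.3 and Q = 1962.
ΔQ = 1962 - 2272 = -310.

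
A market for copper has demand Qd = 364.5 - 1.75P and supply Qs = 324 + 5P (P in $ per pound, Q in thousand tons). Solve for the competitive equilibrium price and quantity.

Set Qd = Qs: 364.5 - 1.75P = 324 + 5P, so 40.5 = 6.75P and P* = 6.
From the demand curve, Q* = 364.5 - 1.75(6) = 354.

P* = 6, Q* = 354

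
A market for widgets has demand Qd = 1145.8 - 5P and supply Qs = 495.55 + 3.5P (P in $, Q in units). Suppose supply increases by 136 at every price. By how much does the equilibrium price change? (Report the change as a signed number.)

Equating demand and supply, 1145.8 - 5P = 495.55 + 3.5P gives 8.5P = 650.25, so P* = 76.5.
Plugging P* into demand: Q* = 1145.8 - 5(76.5) = 763.3.
After the shift, supply is Qs = 631.55 + 3.5P.
The new intersection has 514.25 = 8.5P, i.e. P = 60.5, Q = 843.3.
ΔP = 60.5 - 76.5 = -16.

ΔP = -16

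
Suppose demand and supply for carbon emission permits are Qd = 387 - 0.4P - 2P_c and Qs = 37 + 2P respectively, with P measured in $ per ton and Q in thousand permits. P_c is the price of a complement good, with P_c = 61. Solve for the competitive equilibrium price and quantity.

P* = 95, Q* = 227

With P_c = 61, demand is Qd = 265 - 0.4P.
Set Qd = Qs: 265 - 0.4P = 37 + 2P, so 228 = 2.4P and P* = 95.
Substitute back: Q* = 265 - 0.4(95) = 227.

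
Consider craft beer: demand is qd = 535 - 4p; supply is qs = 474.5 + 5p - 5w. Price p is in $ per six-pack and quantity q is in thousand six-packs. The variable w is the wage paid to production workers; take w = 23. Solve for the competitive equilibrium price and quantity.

With w = 23, supply is qs = 359.5 + 5p.
Equating demand and supply, 535 - 4p = 359.5 + 5p gives 9p = 175.5, so p* = 19.5.
Then q* = 535 - 4(19.5) = 457.

p* = 19.5, q* = 457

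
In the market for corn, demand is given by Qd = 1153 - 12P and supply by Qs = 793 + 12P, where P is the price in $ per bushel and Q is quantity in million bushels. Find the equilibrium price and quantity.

P* = 15, Q* = 973

Set Qd = Qs: 1153 - 12P = 793 + 12P, so 360 = 24P and P* = 15.
Then Q* = 1153 - 12(15) = 973.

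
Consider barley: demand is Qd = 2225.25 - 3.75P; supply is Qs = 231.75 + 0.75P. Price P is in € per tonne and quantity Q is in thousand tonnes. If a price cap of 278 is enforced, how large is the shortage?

Shortage = 742.5

Evaluating both curves at the ceiling price 278 gives Qd = 1182.75, Qs = 440.25.
Shortage = Qd - Qs = 1182.75 - 440.25 = 742.5.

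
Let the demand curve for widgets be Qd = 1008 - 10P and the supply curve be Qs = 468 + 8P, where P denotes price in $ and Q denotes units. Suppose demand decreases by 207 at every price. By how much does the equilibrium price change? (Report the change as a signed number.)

ΔP = -11.5

At equilibrium Qd = Qs, so 1008 - 10P = 468 + 8P; collecting terms, 540 = 18P and P* = 30.
Then Q* = 1008 - 10(30) = 708.
After the shift, demand is Qd = 801 - 10P.
The new intersection has 333 = 18P, i.e. P = 18.5, Q = 616.
ΔP = 18.5 - 30 = -11.5.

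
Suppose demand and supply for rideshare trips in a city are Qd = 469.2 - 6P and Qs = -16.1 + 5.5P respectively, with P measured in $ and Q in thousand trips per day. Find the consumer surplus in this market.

Consumer surplus = 3888

Set Qd = Qs: 469.2 - 6P = -16.1 + 5.5P, so 485.3 = 11.5P and P* = 42.2.
Plugging P* into demand: Q* = 469.2 - 6(42.2) = 216.
Demand choke price (Qd = 0): P = 469.2/6 = 78.2. Consumer surplus = ½ × (78.2 - 42.2) × 216 = 3888.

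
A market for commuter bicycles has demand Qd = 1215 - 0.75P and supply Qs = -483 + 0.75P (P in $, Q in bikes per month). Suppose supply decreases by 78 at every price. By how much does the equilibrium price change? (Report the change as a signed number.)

Set Qd = Qs: 1215 - 0.75P = -483 + 0.75P, so 1698 = 1.5P and P* = 1132.
Then Q* = 1215 - 0.75(1132) = 366.
After the shift, supply is Qs = -561 + 0.75P.
The new intersection has 1776 = 1.5P, i.e. P = 1184, Q = 327.
ΔP = 1184 - 1132 = 52.

ΔP = 52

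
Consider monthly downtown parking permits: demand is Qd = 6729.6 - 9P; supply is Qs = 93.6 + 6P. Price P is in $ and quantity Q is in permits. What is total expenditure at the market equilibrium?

Total expenditure = 1215715.2

The market clears where 6729.6 - 9P = 93.6 + 6P. Rearranging, 15P = 6636, hence P* = 442.4.
Plugging P* into demand: Q* = 6729.6 - 9(442.4) = 2748.
Total expenditure = P* × Q* = 442.4 × 2748 = 1215715.2.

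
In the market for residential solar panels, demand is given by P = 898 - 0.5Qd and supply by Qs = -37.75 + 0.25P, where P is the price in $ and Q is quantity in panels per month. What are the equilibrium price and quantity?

Inverting to quantity form: Qd = 1796 - 2P.
Equating demand and supply, 1796 - 2P = -37.75 + 0.25P gives 2.25P = 1833.75, so P* = 815.
Plugging P* into demand: Q* = 1796 - 2(815) = 166.

P* = 815, Q* = 166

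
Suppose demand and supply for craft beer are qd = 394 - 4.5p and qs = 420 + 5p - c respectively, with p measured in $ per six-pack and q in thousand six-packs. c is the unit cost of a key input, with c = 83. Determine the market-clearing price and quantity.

With c = 83, supply is qs = 337 + 5p.
Equating demand and supply, 394 - 4.5p = 337 + 5p gives 9.5p = 57, so p* = 6.
Substitute back: q* = 394 - 4.5(6) = 367.

p* = 6, q* = 367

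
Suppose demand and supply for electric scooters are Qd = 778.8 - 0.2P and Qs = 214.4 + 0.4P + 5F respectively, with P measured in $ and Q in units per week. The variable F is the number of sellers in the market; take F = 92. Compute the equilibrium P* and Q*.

With F = 92, supply is Qs = 674.4 + 0.4P.
Set Qd = Qs: 778.8 - 0.2P = 674.4 + 0.4P, so 104.4 = 0.6P and P* = 174.
Then Q* = 778.8 - 0.2(174) = 744.

P* = 174, Q* = 744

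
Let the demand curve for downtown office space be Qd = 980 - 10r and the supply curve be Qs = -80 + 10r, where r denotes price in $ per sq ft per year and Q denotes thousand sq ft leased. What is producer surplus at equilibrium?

Producer surplus = 10125

The market clears where 980 - 10r = -80 + 10r. Rearranging, 20r = 1060, hence r* = 53.
Plugging r* into demand: Q* = 980 - 10(53) = 450.
Supply choke price (Qs = 0): r = 8. Producer surplus = ½ × (53 - 8) × 450 = 10125.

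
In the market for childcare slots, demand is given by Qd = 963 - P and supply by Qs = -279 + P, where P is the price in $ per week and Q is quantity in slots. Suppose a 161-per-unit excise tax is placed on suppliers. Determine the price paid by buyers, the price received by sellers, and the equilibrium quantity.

P_b = 701.5, P_s = 540.5, Q = 261.5

With a tax of 161 on suppliers, they supply based on the net price P_s = P_b - 161, so Qs = -440 + P_b.
Set Qd = Qs: 963 - P_b = -440 + P_b, so 1403 = 2P_b and P_b = 701.5.
So P_s = 540.5 and the quantity traded is Q = 963 - 701.5 = 261.5.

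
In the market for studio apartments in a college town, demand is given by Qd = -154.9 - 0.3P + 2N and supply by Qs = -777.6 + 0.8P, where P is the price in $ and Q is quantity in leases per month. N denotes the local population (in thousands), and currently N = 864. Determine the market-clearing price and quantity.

P* = 2137, Q* = 932

With N = 864, demand is Qd = 1573.1 - 0.3P.
Equating demand and supply, 1573.1 - 0.3P = -777.6 + 0.8P gives 1.1P = 2350.7, so P* = 2137.
Then Q* = 1573.1 - 0.3(2137) = 932.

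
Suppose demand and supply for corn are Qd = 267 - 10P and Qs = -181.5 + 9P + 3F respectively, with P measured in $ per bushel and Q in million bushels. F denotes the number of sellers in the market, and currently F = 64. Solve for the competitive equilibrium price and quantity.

With F = 64, supply is Qs = 10.5 + 9P.
Equating demand and supply, 267 - 10P = 10.5 + 9P gives 19P = 256.5, so P* = 13.5.
From the demand curve, Q* = 267 - 10(13.5) = 132.

P* = 13.5, Q* = 132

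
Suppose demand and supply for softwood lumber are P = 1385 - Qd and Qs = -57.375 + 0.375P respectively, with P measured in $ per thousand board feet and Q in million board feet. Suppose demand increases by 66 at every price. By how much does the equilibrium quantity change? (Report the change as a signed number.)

ΔQ = 18

Inverting to quantity form: Qd = 1385 - P.
Equating demand and supply, 1385 - P = -57.375 + 0.375P gives 1.375P = 1442.375, so P* = 1049.
Plugging P* into demand: Q* = 1385 - 1049 = 336.
After the shift, demand is Qd = 1451 - P.
The new intersection has 1508.375 = 1.375P, i.e. P = 1097, Q = 354.
ΔQ = 354 - 336 = 18.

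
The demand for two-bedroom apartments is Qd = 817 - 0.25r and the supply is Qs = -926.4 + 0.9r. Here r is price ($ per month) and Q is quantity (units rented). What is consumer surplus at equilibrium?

Equating demand and supply, 817 - 0.25r = -926.4 + 0.9r gives 1.15r = 1743.4, so r* = 1516.
From the demand curve, Q* = 817 - 0.25(1516) = 438.
Demand choke price (Qd = 0): r = 817/0.25 = 3268. Consumer surplus = ½ × (3268 - 1516) × 438 = 383688.

Consumer surplus = 383688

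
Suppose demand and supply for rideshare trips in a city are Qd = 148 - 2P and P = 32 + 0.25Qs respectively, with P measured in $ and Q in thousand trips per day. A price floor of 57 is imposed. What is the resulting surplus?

Surplus = 66

Rewriting in direct form: Qs = -128 + 4P.
At P = 57: Qd = 34 and Qs = 100.
Surplus = Qs - Qd = 100 - 34 = 66.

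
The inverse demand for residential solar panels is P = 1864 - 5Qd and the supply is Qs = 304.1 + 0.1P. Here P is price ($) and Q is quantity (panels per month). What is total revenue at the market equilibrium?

In direct form, Qd = 372.8 - 0.2P.
Set Qd = Qs: 372.8 - 0.2P = 304.1 + 0.1P, so 68.7 = 0.3P and P* = 229.
Plugging P* into demand: Q* = 372.8 - 0.2(229) = 327.
Total revenue = P* × Q* = 229 × 327 = 74883.

Total revenue = 74883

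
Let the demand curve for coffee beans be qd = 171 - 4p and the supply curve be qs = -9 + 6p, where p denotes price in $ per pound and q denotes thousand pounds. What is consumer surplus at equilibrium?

Consumer surplus = 1225.125

At equilibrium qd = qs, so 171 - 4p = -9 + 6p; collecting terms, 180 = 10p and p* = 18.
Substitute back: q* = 171 - 4(18) = 99.
Demand choke price (qd = 0): p = 171/4 = 42.75. Consumer surplus = ½ × (42.75 - 18) × 99 = 1225.125.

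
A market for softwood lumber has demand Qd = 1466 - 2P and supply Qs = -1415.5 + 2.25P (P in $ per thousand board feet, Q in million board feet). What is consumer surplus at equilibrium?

At equilibrium Qd = Qs, so 1466 - 2P = -1415.5 + 2.25P; collecting terms, 2881.5 = 4.25P and P* = 678.
Then Q* = 1466 - 2(678) = 110.
Demand choke price (Qd = 0): P = 1466/2 = 733. Consumer surplus = ½ × (733 - 678) × 110 = 3025.

Consumer surplus = 3025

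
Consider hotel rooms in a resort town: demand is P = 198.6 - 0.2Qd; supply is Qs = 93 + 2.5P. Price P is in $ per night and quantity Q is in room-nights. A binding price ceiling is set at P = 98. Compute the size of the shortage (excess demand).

Rewriting in direct form: Qd = 993 - 5P.
Evaluating both curves at the ceiling price 98 gives Qd = 503, Qs = 338.
Shortage = Qd - Qs = 503 - 338 = 165.

Shortage = 165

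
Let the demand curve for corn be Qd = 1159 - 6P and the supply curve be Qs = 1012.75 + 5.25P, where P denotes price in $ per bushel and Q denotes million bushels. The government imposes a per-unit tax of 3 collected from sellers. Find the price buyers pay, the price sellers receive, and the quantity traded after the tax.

P_b = 14.4, P_s = 11.4, Q = 1072.6

The tax drives a wedge P_b - P_s = 3. Substituting P_s = P_b - 3 into supply: Qs = 997 + 5.25P_b.
Market clearing requires 1159 - 6P_b = 997 + 5.25P_b; hence 162 = 11.25P_b and P_b = 14.4.
So P_s = 11.4 and the quantity traded is Q = 1159 - 6(14.4) = 1072.6.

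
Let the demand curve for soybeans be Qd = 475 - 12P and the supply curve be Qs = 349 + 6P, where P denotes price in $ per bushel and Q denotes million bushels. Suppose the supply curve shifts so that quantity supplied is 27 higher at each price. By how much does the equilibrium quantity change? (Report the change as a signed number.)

Equating demand and supply, 475 - 12P = 349 + 6P gives 18P = 126, so P* = 7.
Then Q* = 475 - 12(7) = 391.
After the shift, supply is Qs = 376 + 6P.
The new intersection has 99 = 18P, i.e. P = 5.5, Q = 409.
ΔQ = 409 - 391 = 18.

ΔQ = 18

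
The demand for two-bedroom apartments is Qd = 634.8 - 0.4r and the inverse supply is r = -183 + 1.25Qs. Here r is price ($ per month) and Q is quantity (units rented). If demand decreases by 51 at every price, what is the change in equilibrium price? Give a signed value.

In direct form, Qs = 146.4 + 0.8r.
The market clears where 634.8 - 0.4r = 146.4 + 0.8r. Rearranging, 1.2r = 488.4, hence r* = 407.
Substitute back: Q* = 634.8 - 0.4(407) = 472.
After the shift, demand is Qd = 583.8 - 0.4r.
New equilibrium: 437.4 = 1.2r, so r = 364.5 and Q = 438.
Δr = 364.5 - 407 = -42.5.

Δr = -42.5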